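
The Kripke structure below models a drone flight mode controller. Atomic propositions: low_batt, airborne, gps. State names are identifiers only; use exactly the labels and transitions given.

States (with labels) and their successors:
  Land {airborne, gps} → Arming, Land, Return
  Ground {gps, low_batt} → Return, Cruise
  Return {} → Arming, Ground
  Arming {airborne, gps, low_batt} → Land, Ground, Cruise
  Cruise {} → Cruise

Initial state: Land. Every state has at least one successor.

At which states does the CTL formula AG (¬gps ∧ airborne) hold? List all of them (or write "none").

none

States satisfying ¬gps ∧ airborne: ∅.
States satisfying AG (¬gps ∧ airborne): ∅.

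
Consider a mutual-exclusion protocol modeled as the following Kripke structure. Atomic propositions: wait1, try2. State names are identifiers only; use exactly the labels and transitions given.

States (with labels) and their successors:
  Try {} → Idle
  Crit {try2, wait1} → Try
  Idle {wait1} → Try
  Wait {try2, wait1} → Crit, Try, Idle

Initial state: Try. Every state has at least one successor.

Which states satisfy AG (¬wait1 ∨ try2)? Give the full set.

States satisfying ¬wait1 ∨ try2: {Try, Crit, Wait}.
States satisfying AG (¬wait1 ∨ try2): ∅.

none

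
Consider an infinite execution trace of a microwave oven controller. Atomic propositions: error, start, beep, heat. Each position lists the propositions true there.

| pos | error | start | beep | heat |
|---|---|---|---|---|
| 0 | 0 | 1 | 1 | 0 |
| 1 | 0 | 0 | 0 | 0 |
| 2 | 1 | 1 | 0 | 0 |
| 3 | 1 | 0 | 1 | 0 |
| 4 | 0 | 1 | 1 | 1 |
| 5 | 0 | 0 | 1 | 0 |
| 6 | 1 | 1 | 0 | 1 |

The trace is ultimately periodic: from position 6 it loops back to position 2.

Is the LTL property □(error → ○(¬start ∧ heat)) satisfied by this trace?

Violated

error → ○(¬start ∧ heat) must hold at every position from 0 onward. It fails at position 2, so □(error → ○(¬start ∧ heat)) is false.
Positions where error holds: 2, 3, 6.
Check ○(¬start ∧ heat) at each: 2→fails, 3→fails, 6→fails.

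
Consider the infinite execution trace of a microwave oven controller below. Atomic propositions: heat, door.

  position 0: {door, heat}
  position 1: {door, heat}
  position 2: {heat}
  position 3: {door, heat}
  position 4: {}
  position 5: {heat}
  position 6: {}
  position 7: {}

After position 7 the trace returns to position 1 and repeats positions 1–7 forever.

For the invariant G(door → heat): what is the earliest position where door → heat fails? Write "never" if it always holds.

never

door → heat holds at every position 0..7, and those are all the positions the trace ever visits, so the invariant G(door → heat) is never violated.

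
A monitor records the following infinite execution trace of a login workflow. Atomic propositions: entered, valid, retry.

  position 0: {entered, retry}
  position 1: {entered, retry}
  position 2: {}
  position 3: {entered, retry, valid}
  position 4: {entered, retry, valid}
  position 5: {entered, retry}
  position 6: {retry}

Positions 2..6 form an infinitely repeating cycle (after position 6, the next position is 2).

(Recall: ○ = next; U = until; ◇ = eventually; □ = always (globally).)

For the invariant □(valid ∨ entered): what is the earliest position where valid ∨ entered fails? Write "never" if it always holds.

2

Check valid ∨ entered at each position in order: 0 ✓, 1 ✓.
At position 2 the labels are {}, so valid ∨ entered is false there. This is the first violation.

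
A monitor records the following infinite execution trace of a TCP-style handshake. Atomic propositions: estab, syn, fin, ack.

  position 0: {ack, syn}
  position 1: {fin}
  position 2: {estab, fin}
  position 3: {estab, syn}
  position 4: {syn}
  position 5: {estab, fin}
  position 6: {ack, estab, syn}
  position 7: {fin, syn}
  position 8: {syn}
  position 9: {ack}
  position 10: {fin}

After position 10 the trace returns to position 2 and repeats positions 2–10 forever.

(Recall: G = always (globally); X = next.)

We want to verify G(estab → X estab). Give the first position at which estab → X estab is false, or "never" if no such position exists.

Check estab → X estab at each position in order: 0 ✓, 1 ✓, 2 ✓.
At position 3 the labels are {estab, syn} and the next position 4 has {syn}, so estab → X estab is false there. This is the first violation.

3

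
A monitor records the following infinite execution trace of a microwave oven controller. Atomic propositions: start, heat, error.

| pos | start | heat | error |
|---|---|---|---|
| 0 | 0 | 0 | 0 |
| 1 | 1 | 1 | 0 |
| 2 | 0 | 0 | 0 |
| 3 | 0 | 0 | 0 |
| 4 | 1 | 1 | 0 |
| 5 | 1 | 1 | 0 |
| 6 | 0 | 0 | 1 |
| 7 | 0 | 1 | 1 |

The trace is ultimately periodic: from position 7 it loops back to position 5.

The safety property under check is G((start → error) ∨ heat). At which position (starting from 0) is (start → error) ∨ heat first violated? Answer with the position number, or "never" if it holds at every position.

never

(start → error) ∨ heat holds at every position 0..7, and those are all the positions the trace ever visits, so the invariant G((start → error) ∨ heat) is never violated.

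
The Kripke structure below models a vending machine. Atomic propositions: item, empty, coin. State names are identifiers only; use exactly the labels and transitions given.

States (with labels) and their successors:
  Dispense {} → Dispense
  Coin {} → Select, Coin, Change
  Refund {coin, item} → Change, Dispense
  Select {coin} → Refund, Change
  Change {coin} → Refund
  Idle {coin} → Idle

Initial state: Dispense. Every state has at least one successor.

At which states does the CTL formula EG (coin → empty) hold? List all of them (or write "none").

States satisfying coin → empty: {Dispense, Coin}.
States satisfying EG (coin → empty): {Dispense, Coin}.

{Dispense, Coin}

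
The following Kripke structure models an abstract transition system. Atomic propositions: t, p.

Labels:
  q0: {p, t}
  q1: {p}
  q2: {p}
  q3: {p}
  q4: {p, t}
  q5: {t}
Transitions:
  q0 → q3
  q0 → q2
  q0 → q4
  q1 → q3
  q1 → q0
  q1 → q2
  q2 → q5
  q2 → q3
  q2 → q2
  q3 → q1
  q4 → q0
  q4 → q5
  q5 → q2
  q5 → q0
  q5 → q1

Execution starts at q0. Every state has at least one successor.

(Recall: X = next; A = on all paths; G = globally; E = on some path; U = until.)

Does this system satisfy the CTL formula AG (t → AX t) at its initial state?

States satisfying t → AX t: {q1, q2, q3, q4}.
States satisfying AG (t → AX t): ∅.
q0 is reachable from q0 and violates t → AX t, so AG fails at q0.
q0 ∉ Sat(AG (t → AX t)).

Violated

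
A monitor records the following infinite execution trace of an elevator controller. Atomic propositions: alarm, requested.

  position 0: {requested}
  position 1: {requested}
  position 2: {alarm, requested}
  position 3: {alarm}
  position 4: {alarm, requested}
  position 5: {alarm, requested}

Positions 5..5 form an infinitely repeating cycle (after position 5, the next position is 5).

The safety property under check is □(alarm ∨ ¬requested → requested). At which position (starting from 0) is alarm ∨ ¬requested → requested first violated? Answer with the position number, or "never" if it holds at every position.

3

Check alarm ∨ ¬requested → requested at each position in order: 0 ✓, 1 ✓, 2 ✓.
At position 3 the labels are {alarm}, so alarm ∨ ¬requested → requested is false there. This is the first violation.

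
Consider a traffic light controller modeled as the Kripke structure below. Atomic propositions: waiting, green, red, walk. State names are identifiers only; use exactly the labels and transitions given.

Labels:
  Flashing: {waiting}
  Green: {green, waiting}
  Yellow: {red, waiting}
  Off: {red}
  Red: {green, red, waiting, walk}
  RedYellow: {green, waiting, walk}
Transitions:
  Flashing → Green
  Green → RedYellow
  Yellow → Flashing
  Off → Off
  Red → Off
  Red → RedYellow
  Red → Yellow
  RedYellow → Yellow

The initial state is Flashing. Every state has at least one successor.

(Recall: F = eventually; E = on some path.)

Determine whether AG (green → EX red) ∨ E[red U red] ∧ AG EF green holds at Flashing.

States satisfying green → EX red: {Flashing, Yellow, Off, Red, RedYellow}.
States satisfying AG (green → EX red): {Off}.
States satisfying red: {Yellow, Off, Red}.
States satisfying E[red U red]: {Yellow, Off, Red}.
States satisfying EF green: {Flashing, Green, Yellow, Red, RedYellow}.
States satisfying AG EF green: {Flashing, Green, Yellow, RedYellow}.
States satisfying E[red U red] ∧ AG EF green: {Yellow}.
States satisfying AG (green → EX red) ∨ E[red U red] ∧ AG EF green: {Yellow, Off}.
Flashing ∉ Sat(AG (green → EX red) ∨ E[red U red] ∧ AG EF green).

Does not hold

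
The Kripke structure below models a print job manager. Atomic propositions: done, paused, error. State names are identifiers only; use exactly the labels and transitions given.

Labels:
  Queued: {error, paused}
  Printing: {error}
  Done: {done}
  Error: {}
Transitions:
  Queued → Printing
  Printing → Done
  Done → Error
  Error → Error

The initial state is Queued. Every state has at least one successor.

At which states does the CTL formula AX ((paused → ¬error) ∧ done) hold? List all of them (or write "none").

{Printing}

States satisfying (paused → ¬error) ∧ done: {Done}.
States satisfying AX ((paused → ¬error) ∧ done): {Printing}.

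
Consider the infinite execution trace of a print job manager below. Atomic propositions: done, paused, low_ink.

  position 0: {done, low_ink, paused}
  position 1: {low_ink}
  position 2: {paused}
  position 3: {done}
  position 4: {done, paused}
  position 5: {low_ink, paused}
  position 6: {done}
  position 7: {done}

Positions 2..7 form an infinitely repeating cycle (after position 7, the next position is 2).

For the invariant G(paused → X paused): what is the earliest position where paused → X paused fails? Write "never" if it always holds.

0

At position 0 the labels are {done, low_ink, paused} and the next position 1 has {low_ink}, so paused → X paused is false there. This is the first violation.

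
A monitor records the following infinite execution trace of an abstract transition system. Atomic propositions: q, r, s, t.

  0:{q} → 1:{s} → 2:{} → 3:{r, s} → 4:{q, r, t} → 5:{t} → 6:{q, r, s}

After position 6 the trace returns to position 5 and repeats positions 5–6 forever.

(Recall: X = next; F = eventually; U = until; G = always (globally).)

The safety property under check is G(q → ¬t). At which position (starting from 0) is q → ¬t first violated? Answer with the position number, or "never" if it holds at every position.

4

Check q → ¬t at each position in order: 0 ✓, 1 ✓, 2 ✓, 3 ✓.
At position 4 the labels are {q, r, t}, so q → ¬t is false there. This is the first violation.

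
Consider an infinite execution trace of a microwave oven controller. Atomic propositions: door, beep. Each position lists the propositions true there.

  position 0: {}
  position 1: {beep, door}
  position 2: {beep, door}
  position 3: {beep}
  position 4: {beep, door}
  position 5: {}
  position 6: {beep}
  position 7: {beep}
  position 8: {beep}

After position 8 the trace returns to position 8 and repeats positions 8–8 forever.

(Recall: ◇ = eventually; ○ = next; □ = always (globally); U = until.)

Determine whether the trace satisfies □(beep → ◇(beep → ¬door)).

beep → ◇(beep → ¬door) holds at every position 0..8, and those are all positions ever visited, so □(beep → ◇(beep → ¬door)) holds.
Positions where beep holds: 1, 2, 3, 4, 6, 7, 8.
Check ◇(beep → ¬door) at each: 1→ok, 2→ok, 3→ok, 4→ok, 6→ok, 7→ok, 8→ok.

Satisfied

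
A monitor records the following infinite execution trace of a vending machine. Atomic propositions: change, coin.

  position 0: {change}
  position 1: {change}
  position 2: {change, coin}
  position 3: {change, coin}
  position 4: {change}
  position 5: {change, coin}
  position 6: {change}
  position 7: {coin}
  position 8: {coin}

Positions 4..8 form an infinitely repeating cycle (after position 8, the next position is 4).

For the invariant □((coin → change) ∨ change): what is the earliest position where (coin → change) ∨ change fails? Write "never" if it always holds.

Check (coin → change) ∨ change at each position in order: 0 ✓, 1 ✓, 2 ✓, 3 ✓, 4 ✓, 5 ✓, 6 ✓.
At position 7 the labels are {coin}, so (coin → change) ∨ change is false there. This is the first violation.

7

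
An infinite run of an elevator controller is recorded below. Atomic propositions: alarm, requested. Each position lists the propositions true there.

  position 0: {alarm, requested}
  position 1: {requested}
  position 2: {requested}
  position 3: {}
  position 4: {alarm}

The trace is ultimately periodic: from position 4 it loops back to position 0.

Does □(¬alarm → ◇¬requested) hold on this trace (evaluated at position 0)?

Yes

¬alarm → ◇¬requested holds at every position 0..4, and those are all positions ever visited, so □(¬alarm → ◇¬requested) holds.
Positions where ¬alarm holds: 1, 2, 3.
Check ◇¬requested at each: 1→ok, 2→ok, 3→ok.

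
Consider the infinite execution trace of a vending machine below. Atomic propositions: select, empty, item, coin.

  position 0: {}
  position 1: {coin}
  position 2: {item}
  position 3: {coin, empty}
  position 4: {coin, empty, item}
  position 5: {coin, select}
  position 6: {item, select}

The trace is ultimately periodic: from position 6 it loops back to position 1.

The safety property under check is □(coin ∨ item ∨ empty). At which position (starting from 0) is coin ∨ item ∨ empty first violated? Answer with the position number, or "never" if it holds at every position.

At position 0 the labels are {}, so coin ∨ item ∨ empty is false there. This is the first violation.

0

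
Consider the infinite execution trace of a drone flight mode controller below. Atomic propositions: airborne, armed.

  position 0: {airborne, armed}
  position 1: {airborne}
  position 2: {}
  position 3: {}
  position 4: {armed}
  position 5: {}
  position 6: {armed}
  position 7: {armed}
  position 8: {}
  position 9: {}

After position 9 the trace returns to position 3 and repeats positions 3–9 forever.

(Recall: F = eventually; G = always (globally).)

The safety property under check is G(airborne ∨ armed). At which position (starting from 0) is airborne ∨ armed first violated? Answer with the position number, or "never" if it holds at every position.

Check airborne ∨ armed at each position in order: 0 ✓, 1 ✓.
At position 2 the labels are {}, so airborne ∨ armed is false there. This is the first violation.

2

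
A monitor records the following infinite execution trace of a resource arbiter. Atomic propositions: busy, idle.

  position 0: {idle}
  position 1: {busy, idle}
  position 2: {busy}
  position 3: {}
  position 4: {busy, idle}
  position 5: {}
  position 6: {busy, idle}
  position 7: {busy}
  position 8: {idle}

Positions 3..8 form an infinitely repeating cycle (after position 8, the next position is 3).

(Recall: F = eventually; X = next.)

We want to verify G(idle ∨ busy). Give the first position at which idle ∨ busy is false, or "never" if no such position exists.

Check idle ∨ busy at each position in order: 0 ✓, 1 ✓, 2 ✓.
At position 3 the labels are {}, so idle ∨ busy is false there. This is the first violation.

3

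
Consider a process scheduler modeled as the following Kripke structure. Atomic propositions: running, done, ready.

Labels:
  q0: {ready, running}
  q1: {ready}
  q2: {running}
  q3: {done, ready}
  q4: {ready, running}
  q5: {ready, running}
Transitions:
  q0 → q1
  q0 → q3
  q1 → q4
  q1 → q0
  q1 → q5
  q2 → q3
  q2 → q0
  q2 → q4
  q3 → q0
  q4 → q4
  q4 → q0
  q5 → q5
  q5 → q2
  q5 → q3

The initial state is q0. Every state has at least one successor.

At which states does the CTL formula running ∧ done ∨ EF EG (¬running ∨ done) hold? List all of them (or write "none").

none

States satisfying running ∧ done: ∅.
States satisfying EG (¬running ∨ done): ∅.
States satisfying EF EG (¬running ∨ done): ∅.
States satisfying running ∧ done ∨ EF EG (¬running ∨ done): ∅.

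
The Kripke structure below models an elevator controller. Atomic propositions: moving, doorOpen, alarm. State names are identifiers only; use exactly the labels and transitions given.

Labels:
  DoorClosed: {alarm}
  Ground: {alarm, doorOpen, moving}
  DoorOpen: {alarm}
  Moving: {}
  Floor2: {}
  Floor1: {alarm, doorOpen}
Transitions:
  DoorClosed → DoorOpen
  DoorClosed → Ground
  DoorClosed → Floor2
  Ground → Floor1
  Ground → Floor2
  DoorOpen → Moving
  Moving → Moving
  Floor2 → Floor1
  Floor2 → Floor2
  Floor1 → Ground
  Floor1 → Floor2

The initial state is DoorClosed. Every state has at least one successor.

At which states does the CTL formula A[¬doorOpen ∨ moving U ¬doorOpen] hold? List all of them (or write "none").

States satisfying ¬doorOpen ∨ moving: {DoorClosed, Ground, DoorOpen, Moving, Floor2}.
States satisfying ¬doorOpen: {DoorClosed, DoorOpen, Moving, Floor2}.
States satisfying A[¬doorOpen ∨ moving U ¬doorOpen]: {DoorClosed, DoorOpen, Moving, Floor2}.

{DoorClosed, DoorOpen, Moving, Floor2}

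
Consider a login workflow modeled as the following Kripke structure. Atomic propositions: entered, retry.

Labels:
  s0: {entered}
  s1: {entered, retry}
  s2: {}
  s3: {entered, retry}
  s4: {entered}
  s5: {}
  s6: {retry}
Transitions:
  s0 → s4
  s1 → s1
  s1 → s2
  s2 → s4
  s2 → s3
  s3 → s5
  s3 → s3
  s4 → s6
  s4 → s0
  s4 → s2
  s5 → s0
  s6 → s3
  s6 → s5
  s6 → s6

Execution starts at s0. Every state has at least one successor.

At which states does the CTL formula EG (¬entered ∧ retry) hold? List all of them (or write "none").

{s6}

States satisfying ¬entered ∧ retry: {s6}.
States satisfying EG (¬entered ∧ retry): {s6}.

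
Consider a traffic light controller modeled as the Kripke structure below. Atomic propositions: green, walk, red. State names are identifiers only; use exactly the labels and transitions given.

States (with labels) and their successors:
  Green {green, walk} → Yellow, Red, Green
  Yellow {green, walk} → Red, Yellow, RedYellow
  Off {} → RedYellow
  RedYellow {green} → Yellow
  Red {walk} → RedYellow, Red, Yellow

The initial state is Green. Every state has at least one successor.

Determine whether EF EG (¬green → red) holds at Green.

States satisfying EG (¬green → red): {Green, Yellow, RedYellow}.
States satisfying EF EG (¬green → red): {Green, Yellow, Off, RedYellow, Red}.
Some path from Green reaches a state where EG (¬green → red) holds.
Green ∈ Sat(EF EG (¬green → red)).

Yes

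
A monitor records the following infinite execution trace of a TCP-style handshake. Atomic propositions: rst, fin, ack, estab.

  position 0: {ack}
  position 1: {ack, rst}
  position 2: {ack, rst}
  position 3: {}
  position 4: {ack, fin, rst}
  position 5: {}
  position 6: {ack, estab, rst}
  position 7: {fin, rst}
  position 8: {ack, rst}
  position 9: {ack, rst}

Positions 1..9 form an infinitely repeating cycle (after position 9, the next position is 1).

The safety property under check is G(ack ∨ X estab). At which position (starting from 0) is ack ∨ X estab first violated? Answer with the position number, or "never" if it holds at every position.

Check ack ∨ X estab at each position in order: 0 ✓, 1 ✓, 2 ✓.
At position 3 the labels are {} and the next position 4 has {ack, fin, rst}, so ack ∨ X estab is false there. This is the first violation.

3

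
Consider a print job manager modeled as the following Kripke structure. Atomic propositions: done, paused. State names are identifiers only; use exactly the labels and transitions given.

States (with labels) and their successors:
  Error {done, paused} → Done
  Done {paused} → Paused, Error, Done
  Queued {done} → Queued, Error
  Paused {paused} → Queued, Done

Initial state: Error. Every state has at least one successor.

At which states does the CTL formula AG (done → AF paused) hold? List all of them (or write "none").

none

States satisfying done → AF paused: {Error, Done, Paused}.
States satisfying AG (done → AF paused): ∅.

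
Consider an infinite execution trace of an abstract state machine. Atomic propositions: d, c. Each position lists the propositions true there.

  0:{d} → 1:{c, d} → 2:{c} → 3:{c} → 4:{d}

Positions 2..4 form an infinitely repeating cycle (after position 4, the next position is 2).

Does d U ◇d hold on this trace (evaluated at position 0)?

Walking from position 0: ◇d first holds at position 0, and d holds at every earlier position along the way, so d U ◇d holds.

Holds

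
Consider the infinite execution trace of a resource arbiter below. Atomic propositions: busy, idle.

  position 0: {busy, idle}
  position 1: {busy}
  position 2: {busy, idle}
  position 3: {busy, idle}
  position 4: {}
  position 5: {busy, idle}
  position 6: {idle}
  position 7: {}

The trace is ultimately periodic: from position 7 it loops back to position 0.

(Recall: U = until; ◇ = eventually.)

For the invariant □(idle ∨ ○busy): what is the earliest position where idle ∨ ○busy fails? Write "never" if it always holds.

idle ∨ ○busy holds at every position 0..7, and those are all the positions the trace ever visits, so the invariant □(idle ∨ ○busy) is never violated.

never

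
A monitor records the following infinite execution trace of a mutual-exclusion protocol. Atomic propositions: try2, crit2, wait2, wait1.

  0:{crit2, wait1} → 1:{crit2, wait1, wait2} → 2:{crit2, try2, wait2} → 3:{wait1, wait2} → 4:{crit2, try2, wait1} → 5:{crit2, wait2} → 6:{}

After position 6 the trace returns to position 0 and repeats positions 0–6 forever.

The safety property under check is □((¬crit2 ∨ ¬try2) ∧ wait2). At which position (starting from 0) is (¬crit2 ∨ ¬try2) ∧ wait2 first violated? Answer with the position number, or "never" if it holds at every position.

At position 0 the labels are {crit2, wait1}, so (¬crit2 ∨ ¬try2) ∧ wait2 is false there. This is the first violation.

0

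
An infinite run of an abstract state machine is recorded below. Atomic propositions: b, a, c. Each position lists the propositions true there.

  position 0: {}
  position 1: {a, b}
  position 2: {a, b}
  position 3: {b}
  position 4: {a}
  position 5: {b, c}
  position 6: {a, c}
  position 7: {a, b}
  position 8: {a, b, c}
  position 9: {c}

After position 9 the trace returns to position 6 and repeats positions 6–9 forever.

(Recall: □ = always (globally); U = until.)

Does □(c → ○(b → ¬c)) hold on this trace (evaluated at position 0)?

Holds

c → ○(b → ¬c) holds at every position 0..9, and those are all positions ever visited, so □(c → ○(b → ¬c)) holds.
Positions where c holds: 5, 6, 8, 9.
Check ○(b → ¬c) at each: 5→ok, 6→ok, 8→ok, 9→ok.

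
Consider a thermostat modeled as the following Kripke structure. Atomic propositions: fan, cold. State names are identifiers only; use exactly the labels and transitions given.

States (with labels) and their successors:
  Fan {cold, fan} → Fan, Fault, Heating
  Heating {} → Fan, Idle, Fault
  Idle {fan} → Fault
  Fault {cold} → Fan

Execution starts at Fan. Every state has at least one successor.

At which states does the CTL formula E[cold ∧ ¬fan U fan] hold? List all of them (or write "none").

{Fan, Idle, Fault}

States satisfying cold ∧ ¬fan: {Fault}.
States satisfying fan: {Fan, Idle}.
States satisfying E[cold ∧ ¬fan U fan]: {Fan, Idle, Fault}.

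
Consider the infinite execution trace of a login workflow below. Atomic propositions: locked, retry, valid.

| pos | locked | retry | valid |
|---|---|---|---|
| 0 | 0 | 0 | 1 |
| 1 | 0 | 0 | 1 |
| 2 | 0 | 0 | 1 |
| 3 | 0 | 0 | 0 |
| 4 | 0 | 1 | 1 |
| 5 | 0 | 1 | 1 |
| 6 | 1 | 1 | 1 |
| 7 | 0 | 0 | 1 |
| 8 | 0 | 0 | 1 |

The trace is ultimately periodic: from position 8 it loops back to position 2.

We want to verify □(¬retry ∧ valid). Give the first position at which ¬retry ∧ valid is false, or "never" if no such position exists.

3

Check ¬retry ∧ valid at each position in order: 0 ✓, 1 ✓, 2 ✓.
At position 3 the labels are {}, so ¬retry ∧ valid is false there. This is the first violation.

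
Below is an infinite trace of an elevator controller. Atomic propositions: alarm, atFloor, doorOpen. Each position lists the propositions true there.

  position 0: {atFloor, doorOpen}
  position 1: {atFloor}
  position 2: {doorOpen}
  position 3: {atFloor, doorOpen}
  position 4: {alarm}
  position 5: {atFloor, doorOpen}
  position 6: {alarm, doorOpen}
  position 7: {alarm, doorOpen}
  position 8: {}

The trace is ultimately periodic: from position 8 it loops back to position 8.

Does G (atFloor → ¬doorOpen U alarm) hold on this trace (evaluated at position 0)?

Does not hold

atFloor → ¬doorOpen U alarm must hold at every position from 0 onward. It fails at position 0, so G (atFloor → ¬doorOpen U alarm) is false.
Positions where atFloor holds: 0, 1, 3, 5.
Check ¬doorOpen U alarm at each: 0→fails, 1→fails, 3→fails, 5→fails.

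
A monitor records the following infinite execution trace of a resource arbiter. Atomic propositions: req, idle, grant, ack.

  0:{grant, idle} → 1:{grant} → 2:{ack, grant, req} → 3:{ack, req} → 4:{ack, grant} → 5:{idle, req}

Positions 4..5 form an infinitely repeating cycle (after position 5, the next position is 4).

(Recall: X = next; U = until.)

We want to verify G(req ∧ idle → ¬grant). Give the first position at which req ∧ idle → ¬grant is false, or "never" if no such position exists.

never

req ∧ idle → ¬grant holds at every position 0..5, and those are all the positions the trace ever visits, so the invariant G(req ∧ idle → ¬grant) is never violated.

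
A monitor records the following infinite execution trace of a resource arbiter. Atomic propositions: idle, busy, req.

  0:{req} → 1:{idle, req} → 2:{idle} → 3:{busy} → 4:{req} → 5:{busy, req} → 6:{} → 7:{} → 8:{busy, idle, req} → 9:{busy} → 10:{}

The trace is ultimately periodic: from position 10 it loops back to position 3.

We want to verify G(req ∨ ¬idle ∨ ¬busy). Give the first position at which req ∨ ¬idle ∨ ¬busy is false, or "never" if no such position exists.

never

req ∨ ¬idle ∨ ¬busy holds at every position 0..10, and those are all the positions the trace ever visits, so the invariant G(req ∨ ¬idle ∨ ¬busy) is never violated.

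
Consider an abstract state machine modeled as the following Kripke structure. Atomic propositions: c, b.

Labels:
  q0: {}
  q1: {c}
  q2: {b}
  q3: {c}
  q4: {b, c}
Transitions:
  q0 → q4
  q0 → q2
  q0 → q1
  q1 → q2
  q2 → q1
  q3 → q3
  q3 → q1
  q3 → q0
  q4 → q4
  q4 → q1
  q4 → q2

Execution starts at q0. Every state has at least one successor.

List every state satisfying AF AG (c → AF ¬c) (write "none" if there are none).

{q1, q2}

States satisfying AG (c → AF ¬c): {q1, q2}.
States satisfying AF AG (c → AF ¬c): {q1, q2}.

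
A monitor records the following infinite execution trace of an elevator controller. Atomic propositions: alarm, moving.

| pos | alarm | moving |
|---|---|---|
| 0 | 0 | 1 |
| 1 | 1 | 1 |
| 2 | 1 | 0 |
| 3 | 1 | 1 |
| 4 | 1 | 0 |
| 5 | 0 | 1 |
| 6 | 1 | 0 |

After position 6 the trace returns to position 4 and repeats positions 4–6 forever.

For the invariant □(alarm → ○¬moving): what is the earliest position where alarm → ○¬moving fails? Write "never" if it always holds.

2

Check alarm → ○¬moving at each position in order: 0 ✓, 1 ✓.
At position 2 the labels are {alarm} and the next position 3 has {alarm, moving}, so alarm → ○¬moving is false there. This is the first violation.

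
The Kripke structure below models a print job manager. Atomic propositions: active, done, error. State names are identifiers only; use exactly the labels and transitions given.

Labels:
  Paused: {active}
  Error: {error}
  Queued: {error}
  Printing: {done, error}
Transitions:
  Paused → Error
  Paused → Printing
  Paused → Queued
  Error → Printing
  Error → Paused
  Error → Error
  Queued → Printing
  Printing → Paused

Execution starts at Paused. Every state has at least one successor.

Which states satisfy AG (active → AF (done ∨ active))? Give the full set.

States satisfying active → AF (done ∨ active): {Paused, Error, Queued, Printing}.
States satisfying AG (active → AF (done ∨ active)): {Paused, Error, Queued, Printing}.

{Paused, Error, Queued, Printing}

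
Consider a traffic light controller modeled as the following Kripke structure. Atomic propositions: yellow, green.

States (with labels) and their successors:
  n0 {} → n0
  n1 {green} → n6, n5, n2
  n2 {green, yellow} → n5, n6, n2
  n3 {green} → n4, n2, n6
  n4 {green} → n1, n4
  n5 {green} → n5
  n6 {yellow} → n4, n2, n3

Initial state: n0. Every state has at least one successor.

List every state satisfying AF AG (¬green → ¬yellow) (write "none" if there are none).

{n0, n5}

States satisfying AG (¬green → ¬yellow): {n0, n5}.
States satisfying AF AG (¬green → ¬yellow): {n0, n5}.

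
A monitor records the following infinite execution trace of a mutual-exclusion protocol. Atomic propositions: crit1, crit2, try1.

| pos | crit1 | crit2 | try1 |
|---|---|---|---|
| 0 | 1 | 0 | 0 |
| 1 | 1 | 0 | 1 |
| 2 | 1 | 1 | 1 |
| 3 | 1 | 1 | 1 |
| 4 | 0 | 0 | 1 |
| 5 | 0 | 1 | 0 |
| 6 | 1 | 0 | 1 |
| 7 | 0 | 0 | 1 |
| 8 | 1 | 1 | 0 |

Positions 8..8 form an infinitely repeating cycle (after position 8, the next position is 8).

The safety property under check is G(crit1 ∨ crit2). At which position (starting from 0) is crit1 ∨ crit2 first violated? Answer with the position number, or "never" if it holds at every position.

4

Check crit1 ∨ crit2 at each position in order: 0 ✓, 1 ✓, 2 ✓, 3 ✓.
At position 4 the labels are {try1}, so crit1 ∨ crit2 is false there. This is the first violation.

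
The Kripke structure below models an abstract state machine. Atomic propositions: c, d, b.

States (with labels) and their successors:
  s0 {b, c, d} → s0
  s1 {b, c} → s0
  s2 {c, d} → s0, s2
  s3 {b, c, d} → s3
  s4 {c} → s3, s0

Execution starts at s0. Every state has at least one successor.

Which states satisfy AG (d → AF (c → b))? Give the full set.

States satisfying d → AF (c → b): {s0, s1, s3, s4}.
States satisfying AG (d → AF (c → b)): {s0, s1, s3, s4}.

{s0, s1, s3, s4}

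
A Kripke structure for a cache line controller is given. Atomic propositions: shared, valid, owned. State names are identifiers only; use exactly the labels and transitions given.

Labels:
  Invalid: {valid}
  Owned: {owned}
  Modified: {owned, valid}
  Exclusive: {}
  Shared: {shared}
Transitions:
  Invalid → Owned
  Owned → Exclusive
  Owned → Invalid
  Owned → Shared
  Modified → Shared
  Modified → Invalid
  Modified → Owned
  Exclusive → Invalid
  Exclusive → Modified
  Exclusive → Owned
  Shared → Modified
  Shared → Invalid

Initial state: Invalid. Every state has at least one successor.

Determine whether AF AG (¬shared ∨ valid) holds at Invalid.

States satisfying AG (¬shared ∨ valid): ∅.
States satisfying AF AG (¬shared ∨ valid): ∅.
There is a path from Invalid along which AG (¬shared ∨ valid) never holds.
Invalid ∉ Sat(AF AG (¬shared ∨ valid)).

Violated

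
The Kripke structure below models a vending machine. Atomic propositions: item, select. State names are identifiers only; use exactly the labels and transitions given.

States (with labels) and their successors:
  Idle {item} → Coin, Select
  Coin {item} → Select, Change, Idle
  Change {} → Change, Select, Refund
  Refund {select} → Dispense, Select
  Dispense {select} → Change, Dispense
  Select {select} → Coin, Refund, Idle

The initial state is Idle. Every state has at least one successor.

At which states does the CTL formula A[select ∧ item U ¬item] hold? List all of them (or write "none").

States satisfying select ∧ item: ∅.
States satisfying ¬item: {Change, Refund, Dispense, Select}.
States satisfying A[select ∧ item U ¬item]: {Change, Refund, Dispense, Select}.

{Change, Refund, Dispense, Select}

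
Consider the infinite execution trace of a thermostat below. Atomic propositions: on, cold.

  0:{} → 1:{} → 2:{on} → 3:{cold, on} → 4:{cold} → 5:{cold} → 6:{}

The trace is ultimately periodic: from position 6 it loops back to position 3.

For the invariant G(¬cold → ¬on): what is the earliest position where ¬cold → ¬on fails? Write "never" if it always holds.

2

Check ¬cold → ¬on at each position in order: 0 ✓, 1 ✓.
At position 2 the labels are {on}, so ¬cold → ¬on is false there. This is the first violation.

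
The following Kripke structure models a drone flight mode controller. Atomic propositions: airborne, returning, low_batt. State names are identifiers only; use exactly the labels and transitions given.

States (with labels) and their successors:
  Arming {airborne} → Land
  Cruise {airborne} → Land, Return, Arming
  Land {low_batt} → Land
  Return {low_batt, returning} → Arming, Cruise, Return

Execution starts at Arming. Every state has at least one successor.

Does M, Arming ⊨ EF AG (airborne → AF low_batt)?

Satisfied

States satisfying AG (airborne → AF low_batt): {Arming, Cruise, Land, Return}.
States satisfying EF AG (airborne → AF low_batt): {Arming, Cruise, Land, Return}.
Some path from Arming reaches a state where AG (airborne → AF low_batt) holds.
Arming ∈ Sat(EF AG (airborne → AF low_batt)).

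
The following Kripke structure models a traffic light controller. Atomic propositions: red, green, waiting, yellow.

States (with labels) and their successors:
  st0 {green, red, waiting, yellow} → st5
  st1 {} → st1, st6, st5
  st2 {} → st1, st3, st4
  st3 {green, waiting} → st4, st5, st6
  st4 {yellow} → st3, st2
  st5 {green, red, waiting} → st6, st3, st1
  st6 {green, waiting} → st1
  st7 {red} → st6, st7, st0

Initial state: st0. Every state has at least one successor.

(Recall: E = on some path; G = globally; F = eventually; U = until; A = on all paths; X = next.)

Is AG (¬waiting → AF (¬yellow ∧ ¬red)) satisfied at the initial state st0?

States satisfying ¬waiting → AF (¬yellow ∧ ¬red): {st0, st1, st2, st3, st4, st5, st6}.
States satisfying AG (¬waiting → AF (¬yellow ∧ ¬red)): {st0, st1, st2, st3, st4, st5, st6}.
Every state reachable from st0 satisfies ¬waiting → AF (¬yellow ∧ ¬red).
st0 ∈ Sat(AG (¬waiting → AF (¬yellow ∧ ¬red))).

Holds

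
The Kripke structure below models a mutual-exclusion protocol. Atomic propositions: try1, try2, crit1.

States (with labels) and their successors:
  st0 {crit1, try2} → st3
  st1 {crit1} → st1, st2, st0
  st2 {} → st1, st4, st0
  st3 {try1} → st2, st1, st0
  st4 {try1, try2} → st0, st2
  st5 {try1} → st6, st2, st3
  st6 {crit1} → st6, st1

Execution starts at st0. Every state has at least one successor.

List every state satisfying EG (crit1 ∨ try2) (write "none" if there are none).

States satisfying crit1 ∨ try2: {st0, st1, st4, st6}.
States satisfying EG (crit1 ∨ try2): {st1, st6}.

{st1, st6}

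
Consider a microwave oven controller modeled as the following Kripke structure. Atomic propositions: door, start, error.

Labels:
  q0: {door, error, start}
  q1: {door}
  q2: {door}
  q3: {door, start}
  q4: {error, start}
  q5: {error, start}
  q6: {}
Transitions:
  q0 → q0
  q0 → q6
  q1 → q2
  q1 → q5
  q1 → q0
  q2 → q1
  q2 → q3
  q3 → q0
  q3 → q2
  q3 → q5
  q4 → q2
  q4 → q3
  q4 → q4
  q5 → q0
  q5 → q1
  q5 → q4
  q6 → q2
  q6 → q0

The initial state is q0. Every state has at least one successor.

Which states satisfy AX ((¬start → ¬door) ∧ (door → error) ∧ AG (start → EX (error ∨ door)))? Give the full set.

{q0}

States satisfying AX ((¬start → ¬door) ∧ (door → error) ∧ AG (start → EX (error ∨ door))): {q0}.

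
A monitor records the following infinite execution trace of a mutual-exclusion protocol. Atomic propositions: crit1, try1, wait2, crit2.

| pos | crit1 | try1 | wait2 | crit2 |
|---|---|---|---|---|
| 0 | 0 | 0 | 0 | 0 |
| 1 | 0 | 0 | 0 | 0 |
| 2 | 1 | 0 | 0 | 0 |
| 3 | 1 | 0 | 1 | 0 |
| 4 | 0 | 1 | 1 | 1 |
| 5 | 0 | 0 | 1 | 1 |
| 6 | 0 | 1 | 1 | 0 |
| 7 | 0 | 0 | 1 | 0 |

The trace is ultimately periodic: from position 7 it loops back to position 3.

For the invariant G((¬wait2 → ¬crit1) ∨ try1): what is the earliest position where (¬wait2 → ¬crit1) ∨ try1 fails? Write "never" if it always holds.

Check (¬wait2 → ¬crit1) ∨ try1 at each position in order: 0 ✓, 1 ✓.
At position 2 the labels are {crit1}, so (¬wait2 → ¬crit1) ∨ try1 is false there. This is the first violation.

2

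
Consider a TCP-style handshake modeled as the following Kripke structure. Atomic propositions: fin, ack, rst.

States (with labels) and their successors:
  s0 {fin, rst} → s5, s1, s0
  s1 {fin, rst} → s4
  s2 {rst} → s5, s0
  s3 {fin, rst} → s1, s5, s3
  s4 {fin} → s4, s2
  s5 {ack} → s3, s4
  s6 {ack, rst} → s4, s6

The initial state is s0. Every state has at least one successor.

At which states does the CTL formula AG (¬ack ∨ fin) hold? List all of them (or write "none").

none

States satisfying ¬ack ∨ fin: {s0, s1, s2, s3, s4}.
States satisfying AG (¬ack ∨ fin): ∅.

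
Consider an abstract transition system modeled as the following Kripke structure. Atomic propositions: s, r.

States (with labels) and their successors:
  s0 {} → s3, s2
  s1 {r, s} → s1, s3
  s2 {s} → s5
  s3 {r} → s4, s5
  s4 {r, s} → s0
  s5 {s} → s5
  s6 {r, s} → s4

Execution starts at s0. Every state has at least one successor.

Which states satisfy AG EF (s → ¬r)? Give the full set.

{s0, s1, s2, s3, s4, s5, s6}

States satisfying EF (s → ¬r): {s0, s1, s2, s3, s4, s5, s6}.
States satisfying AG EF (s → ¬r): {s0, s1, s2, s3, s4, s5, s6}.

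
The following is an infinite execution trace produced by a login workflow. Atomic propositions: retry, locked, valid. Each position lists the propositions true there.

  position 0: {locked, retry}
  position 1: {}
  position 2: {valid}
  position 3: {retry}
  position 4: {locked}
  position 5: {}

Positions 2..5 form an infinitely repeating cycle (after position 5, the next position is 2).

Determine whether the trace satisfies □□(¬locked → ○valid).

□(¬locked → ○valid) must hold at every position from 0 onward. It fails at position 0, so □□(¬locked → ○valid) is false.

Violated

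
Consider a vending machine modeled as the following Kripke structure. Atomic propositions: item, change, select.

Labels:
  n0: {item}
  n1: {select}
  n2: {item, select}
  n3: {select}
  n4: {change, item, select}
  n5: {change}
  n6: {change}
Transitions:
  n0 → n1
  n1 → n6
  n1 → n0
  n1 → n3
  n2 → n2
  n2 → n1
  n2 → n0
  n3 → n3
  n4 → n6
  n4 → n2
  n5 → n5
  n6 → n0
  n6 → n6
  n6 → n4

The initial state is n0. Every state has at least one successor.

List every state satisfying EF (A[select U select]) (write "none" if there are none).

{n0, n1, n2, n3, n4, n6}

States satisfying A[select U select]: {n1, n2, n3, n4}.
States satisfying EF (A[select U select]): {n0, n1, n2, n3, n4, n6}.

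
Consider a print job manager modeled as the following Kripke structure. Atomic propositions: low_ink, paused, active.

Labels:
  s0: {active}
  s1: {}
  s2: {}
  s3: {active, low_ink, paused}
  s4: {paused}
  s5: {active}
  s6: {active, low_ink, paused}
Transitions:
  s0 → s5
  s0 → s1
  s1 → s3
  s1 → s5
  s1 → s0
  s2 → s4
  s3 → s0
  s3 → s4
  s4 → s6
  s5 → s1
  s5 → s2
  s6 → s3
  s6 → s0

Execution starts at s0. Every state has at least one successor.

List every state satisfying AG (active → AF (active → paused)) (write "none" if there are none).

{s0, s1, s2, s3, s4, s5, s6}

States satisfying active → AF (active → paused): {s0, s1, s2, s3, s4, s5, s6}.
States satisfying AG (active → AF (active → paused)): {s0, s1, s2, s3, s4, s5, s6}.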